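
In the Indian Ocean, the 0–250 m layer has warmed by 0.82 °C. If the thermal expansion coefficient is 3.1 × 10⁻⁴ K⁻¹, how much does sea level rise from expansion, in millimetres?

Δh ≈ 63.6 mm

Δh = αΔT·H = 3.1×10⁻⁴ × 0.82 × 250 = 0.06355 m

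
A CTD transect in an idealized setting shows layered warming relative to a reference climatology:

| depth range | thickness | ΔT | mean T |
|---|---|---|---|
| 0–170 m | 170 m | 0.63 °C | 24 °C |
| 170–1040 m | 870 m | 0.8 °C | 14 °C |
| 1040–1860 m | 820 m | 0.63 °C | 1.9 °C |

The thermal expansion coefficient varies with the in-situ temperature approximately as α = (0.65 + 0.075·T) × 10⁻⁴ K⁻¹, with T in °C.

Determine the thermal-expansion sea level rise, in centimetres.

19 cm of thermosteric rise

Layer 1: α = (0.65 + 0.075×24)×10⁻⁴ = 2.45×10⁻⁴ K⁻¹
Layer 2: α = (0.65 + 0.075×14)×10⁻⁴ = 1.7×10⁻⁴ K⁻¹
Layer 3: α = (0.65 + 0.075×1.9)×10⁻⁴ = 0.7925×10⁻⁴ K⁻¹
0–170 m: 2.45×10⁻⁴ × 170 × 0.63 = 0.0262395 m
Layer 2: 1.7×10⁻⁴ × 0.8 × 870 = 0.11832 m
1040–1860 m: 820 × 0.63 × 0.7925×10⁻⁴ = 0.04094055 m
Δh = 0.0262395 + 0.11832 + 0.04094055 = 0.18550005 m ≈ 19 cm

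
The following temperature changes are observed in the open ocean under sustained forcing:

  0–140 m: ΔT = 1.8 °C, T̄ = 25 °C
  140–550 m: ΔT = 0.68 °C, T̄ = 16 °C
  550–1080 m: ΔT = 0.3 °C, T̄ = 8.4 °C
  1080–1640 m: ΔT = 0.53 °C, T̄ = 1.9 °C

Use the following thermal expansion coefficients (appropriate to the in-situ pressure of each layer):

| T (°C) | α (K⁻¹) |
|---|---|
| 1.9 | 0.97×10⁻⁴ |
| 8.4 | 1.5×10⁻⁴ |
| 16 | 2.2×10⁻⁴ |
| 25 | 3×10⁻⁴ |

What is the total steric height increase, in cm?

Layer 1 at 25 °C → α = 3×10⁻⁴ K⁻¹
Layer 2 at 16 °C → α = 2.2×10⁻⁴ K⁻¹
Layer 3 at 8.4 °C → α = 1.5×10⁻⁴ K⁻¹
Layer 4 at 1.9 °C → α = 0.97×10⁻⁴ K⁻¹
0–140 m: 140 × 3×10⁻⁴ × 1.8 = 0.07560 m
2.2×10⁻⁴ × 0.68 × 410 = 0.061336 m
0.3 × 530 × 1.5×10⁻⁴ = 0.02385 m
1080–1640 m: 0.97×10⁻⁴ × 560 × 0.53 = 0.0287896 m
Δh = 0.07560 + 0.061336 + 0.02385 + 0.0287896 = 0.1895756 m

19.0 cm of thermosteric rise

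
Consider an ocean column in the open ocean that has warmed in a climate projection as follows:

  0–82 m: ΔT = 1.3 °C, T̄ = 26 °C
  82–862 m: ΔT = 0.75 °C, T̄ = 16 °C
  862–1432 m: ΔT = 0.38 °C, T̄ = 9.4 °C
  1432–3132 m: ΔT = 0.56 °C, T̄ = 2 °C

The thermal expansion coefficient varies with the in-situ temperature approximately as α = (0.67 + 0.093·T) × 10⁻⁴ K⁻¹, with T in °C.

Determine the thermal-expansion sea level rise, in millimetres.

270 mm of thermosteric rise

Layer 1: α = (0.67 + 0.093×26)×10⁻⁴ = 3.088×10⁻⁴ K⁻¹
Layer 2: α = (0.67 + 0.093×16)×10⁻⁴ = 2.158×10⁻⁴ K⁻¹
Layer 3: α = (0.67 + 0.093×9.4)×10⁻⁴ = 1.5442×10⁻⁴ K⁻¹
Layer 4: α = (0.67 + 0.093×2)×10⁻⁴ = 0.856×10⁻⁴ K⁻¹
3.088×10⁻⁴ × 1.3 × 82 = 0.03291808 m
0.75 × 780 × 2.158×10⁻⁴ = 0.126243 m
Layer 3: 0.38 × 1.5442×10⁻⁴ × 570 = 0.033447372 m
1432–3132 m: 0.856×10⁻⁴ × 0.56 × 1700 = 0.0814912 m
Δh = 0.03291808 + 0.126243 + 0.033447372 + 0.0814912 = 0.274099652 m ≈ 270 mm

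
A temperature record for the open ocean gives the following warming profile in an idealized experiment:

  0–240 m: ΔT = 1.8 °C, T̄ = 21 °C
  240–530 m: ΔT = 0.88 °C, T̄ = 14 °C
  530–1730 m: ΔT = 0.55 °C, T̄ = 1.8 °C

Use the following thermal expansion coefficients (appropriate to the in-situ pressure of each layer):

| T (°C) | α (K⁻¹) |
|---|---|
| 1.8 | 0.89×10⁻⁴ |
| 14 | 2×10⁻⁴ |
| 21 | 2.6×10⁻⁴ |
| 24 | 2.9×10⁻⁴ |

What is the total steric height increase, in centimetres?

Layer 1 at 21 °C → α = 2.6×10⁻⁴ K⁻¹
Layer 2 at 14 °C → α = 2×10⁻⁴ K⁻¹
Layer 3 at 1.8 °C → α = 0.89×10⁻⁴ K⁻¹
0–240 m: 1.8 × 240 × 2.6×10⁻⁴ = 0.11232 m
Layer 2: 0.88 × 2×10⁻⁴ × 290 = 0.05104 m
0.89×10⁻⁴ × 1200 × 0.55 = 0.05874 m
Δh = 0.11232 + 0.05104 + 0.05874 = 0.22210 m

about 22 cm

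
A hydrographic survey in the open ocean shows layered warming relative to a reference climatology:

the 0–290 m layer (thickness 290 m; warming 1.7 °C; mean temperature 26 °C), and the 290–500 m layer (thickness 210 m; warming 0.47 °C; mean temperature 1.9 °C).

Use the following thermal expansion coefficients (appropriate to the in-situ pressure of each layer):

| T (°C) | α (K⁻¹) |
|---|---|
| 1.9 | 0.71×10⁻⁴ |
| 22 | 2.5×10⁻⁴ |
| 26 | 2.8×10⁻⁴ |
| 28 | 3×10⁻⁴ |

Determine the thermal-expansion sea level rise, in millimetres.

Layer 1 at 26 °C → α = 2.8×10⁻⁴ K⁻¹
Layer 2 at 1.9 °C → α = 0.71×10⁻⁴ K⁻¹
1.7 × 2.8×10⁻⁴ × 290 = 0.13804 m
Layer 2: 0.47 × 210 × 0.71×10⁻⁴ = 0.0070077 m
Δh = 0.13804 + 0.0070077 = 0.1450477 m ≈ 145 mm

Δh = 145 mm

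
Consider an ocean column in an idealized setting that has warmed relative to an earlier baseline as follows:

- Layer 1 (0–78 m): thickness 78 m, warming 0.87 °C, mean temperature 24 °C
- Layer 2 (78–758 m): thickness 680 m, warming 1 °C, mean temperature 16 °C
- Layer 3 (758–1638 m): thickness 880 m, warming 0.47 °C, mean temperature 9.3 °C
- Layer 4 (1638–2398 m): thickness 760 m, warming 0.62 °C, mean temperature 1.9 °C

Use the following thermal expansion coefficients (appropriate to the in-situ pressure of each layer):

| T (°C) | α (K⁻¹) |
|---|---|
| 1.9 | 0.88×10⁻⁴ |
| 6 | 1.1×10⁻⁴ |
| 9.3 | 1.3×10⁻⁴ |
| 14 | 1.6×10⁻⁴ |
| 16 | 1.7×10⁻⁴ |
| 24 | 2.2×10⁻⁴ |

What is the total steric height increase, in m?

Layer 1 at 24 °C → α = 2.2×10⁻⁴ K⁻¹
Layer 2 at 16 °C → α = 1.7×10⁻⁴ K⁻¹
Layer 3 at 9.3 °C → α = 1.3×10⁻⁴ K⁻¹
Layer 4 at 1.9 °C → α = 0.88×10⁻⁴ K⁻¹
0–78 m: 78 × 2.2×10⁻⁴ × 0.87 = 0.0149292 m
78–758 m: 1 × 1.7×10⁻⁴ × 680 = 0.11560 m
1.3×10⁻⁴ × 0.47 × 880 = 0.053768 m
1638–2398 m: 0.62 × 760 × 0.88×10⁻⁴ = 0.0414656 m
Δh = 0.0149292 + 0.11560 + 0.053768 + 0.0414656 = 0.2257628 m

0.23 m of thermosteric rise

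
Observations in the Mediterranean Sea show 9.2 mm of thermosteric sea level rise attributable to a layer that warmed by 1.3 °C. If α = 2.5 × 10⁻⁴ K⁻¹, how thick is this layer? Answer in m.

H = Δh/(αΔT) = 0.0092 / (2.5×10⁻⁴ × 1.3) ≈ 28.31 m

H ≈ 28.3 m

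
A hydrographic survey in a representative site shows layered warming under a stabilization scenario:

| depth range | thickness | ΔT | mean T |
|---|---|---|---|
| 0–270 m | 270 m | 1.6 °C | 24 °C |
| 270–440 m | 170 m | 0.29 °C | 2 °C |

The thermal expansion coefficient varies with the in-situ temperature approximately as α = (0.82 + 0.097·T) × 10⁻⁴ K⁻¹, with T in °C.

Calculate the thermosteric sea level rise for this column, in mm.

Δh ≈ 141 mm

Layer 1: α = (0.82 + 0.097×24)×10⁻⁴ = 3.148×10⁻⁴ K⁻¹
Layer 2: α = (0.82 + 0.097×2)×10⁻⁴ = 1.014×10⁻⁴ K⁻¹
3.148×10⁻⁴ × 1.6 × 270 = 0.1359936 m
170 × 0.29 × 1.014×10⁻⁴ = 0.00499902 m
Δh = 0.1359936 + 0.00499902 = 0.14099262 m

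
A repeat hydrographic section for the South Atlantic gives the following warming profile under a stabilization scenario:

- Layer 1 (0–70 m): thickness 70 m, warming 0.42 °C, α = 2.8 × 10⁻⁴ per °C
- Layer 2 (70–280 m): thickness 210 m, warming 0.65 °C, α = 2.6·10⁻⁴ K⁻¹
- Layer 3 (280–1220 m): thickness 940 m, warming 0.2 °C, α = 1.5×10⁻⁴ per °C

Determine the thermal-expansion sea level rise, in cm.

Layer 1: 70 × 2.8×10⁻⁴ × 0.42 = 0.008232 m
210 × 2.6×10⁻⁴ × 0.65 = 0.03549 m
280–1220 m: 0.2 × 940 × 1.5×10⁻⁴ = 0.02820 m
Δh = 0.008232 + 0.03549 + 0.02820 = 0.071922 m ≈ 7.2 cm

7.2 cm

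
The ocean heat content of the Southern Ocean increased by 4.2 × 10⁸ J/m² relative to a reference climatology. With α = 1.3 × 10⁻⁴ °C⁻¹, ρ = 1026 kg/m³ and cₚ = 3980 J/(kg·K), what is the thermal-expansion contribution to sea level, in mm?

about 13.4 mm

Δh = αQ/(ρcₚ) = 1.3×10⁻⁴ × 4.2×10⁸ / (1026 × 3980) ≈ 0.013371 m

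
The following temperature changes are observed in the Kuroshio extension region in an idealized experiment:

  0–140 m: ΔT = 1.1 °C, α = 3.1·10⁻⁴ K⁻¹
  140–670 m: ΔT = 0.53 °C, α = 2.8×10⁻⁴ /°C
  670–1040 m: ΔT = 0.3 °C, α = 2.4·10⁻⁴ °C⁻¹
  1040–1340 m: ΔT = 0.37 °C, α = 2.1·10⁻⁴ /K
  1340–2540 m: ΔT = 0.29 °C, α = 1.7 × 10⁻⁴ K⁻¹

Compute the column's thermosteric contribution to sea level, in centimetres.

about 23.6 cm

3.1×10⁻⁴ × 1.1 × 140 = 0.04774 m
Layer 2: 0.53 × 2.8×10⁻⁴ × 530 = 0.078652 m
670–1040 m: 0.3 × 370 × 2.4×10⁻⁴ = 0.02664 m
1040–1340 m: 300 × 0.37 × 2.1×10⁻⁴ = 0.02331 m
1.7×10⁻⁴ × 1200 × 0.29 = 0.05916 m
Δh = 0.04774 + 0.078652 + 0.02664 + 0.02331 + 0.05916 = 0.235502 m ≈ 23.6 cm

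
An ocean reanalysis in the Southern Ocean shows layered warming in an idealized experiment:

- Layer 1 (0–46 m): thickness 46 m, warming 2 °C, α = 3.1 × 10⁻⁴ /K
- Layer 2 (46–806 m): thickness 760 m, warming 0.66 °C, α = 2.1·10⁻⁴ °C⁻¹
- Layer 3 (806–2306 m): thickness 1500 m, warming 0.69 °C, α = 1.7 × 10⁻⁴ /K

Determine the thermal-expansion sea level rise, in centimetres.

31 cm

Layer 1: 2 × 3.1×10⁻⁴ × 46 = 0.02852 m
Layer 2: 760 × 2.1×10⁻⁴ × 0.66 = 0.105336 m
806–2306 m: 1500 × 0.69 × 1.7×10⁻⁴ = 0.17595 m
Δh = 0.02852 + 0.105336 + 0.17595 = 0.309806 m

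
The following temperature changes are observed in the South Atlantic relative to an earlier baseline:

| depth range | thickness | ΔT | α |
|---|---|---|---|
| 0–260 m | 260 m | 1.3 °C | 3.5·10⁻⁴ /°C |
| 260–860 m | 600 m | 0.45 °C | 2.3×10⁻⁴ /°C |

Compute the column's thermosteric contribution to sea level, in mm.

Δh ≈ 180 mm

0–260 m: 3.5×10⁻⁴ × 260 × 1.3 = 0.11830 m
600 × 2.3×10⁻⁴ × 0.45 = 0.06210 m
Δh = 0.11830 + 0.06210 = 0.18040 m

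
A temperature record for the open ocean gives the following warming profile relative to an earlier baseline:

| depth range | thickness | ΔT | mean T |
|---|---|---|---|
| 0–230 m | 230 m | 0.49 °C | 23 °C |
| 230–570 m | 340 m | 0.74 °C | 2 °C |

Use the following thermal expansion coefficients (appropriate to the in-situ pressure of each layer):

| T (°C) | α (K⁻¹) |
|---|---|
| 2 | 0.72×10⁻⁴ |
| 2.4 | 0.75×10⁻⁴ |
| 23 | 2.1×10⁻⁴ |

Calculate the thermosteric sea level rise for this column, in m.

0.0418 m

Layer 1 at 23 °C → α = 2.1×10⁻⁴ K⁻¹
Layer 2 at 2 °C → α = 0.72×10⁻⁴ K⁻¹
0–230 m: 0.49 × 2.1×10⁻⁴ × 230 = 0.023667 m
Layer 2: 340 × 0.74 × 0.72×10⁻⁴ = 0.0181152 m
Δh = 0.023667 + 0.0181152 = 0.0417822 m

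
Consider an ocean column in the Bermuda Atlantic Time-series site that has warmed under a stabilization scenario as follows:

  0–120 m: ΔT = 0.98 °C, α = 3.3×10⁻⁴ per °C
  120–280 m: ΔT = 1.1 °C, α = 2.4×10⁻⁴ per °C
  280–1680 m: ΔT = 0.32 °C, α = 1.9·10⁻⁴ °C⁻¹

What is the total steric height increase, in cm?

Δh = 16.6 cm

3.3×10⁻⁴ × 120 × 0.98 = 0.038808 m
160 × 2.4×10⁻⁴ × 1.1 = 0.04224 m
Layer 3: 1.9×10⁻⁴ × 1400 × 0.32 = 0.08512 m
Δh = 0.038808 + 0.04224 + 0.08512 = 0.166168 m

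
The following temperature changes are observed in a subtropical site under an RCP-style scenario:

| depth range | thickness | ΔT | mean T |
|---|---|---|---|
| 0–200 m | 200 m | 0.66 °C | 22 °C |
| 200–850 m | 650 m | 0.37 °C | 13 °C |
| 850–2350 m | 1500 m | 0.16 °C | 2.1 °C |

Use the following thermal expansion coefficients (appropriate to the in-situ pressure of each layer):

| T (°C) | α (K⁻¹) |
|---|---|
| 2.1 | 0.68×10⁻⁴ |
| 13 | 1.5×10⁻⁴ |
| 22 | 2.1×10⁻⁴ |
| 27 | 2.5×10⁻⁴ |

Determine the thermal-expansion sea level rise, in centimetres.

Δh = 8.01 cm

Layer 1 at 22 °C → α = 2.1×10⁻⁴ K⁻¹
Layer 2 at 13 °C → α = 1.5×10⁻⁴ K⁻¹
Layer 3 at 2.1 °C → α = 0.68×10⁻⁴ K⁻¹
Layer 1: 2.1×10⁻⁴ × 200 × 0.66 = 0.02772 m
0.37 × 650 × 1.5×10⁻⁴ = 0.036075 m
0.16 × 0.68×10⁻⁴ × 1500 = 0.01632 m
Δh = 0.02772 + 0.036075 + 0.01632 = 0.080115 m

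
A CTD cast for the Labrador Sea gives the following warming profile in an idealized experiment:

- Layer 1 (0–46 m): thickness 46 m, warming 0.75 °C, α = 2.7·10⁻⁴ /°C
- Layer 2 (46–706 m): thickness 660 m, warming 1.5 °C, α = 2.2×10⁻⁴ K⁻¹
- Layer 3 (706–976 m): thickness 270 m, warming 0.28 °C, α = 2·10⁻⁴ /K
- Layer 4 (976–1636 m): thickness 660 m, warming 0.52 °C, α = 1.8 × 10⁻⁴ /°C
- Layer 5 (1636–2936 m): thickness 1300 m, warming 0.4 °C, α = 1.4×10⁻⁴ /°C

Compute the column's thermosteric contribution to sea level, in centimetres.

Layer 1: 2.7×10⁻⁴ × 46 × 0.75 = 0.009315 m
46–706 m: 2.2×10⁻⁴ × 1.5 × 660 = 0.21780 m
0.28 × 2×10⁻⁴ × 270 = 0.01512 m
0.52 × 1.8×10⁻⁴ × 660 = 0.061776 m
0.4 × 1300 × 1.4×10⁻⁴ = 0.07280 m
Δh = 0.009315 + 0.21780 + 0.01512 + 0.061776 + 0.07280 = 0.376811 m ≈ 38 cm

Δh = 38 cm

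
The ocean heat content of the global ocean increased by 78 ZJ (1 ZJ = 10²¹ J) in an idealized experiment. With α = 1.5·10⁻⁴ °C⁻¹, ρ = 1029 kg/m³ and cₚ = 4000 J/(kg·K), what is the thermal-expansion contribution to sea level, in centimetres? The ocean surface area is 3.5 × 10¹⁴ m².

Δh ≈ 0.812 cm

Per unit area: Q = 78×10²¹ / (3.5×10¹⁴) ≈ 2.229×10⁸ J/m²
Δh = αQ/(ρcₚ) = 1.5×10⁻⁴ × 2.229×10⁸ / (1029 × 4000) ≈ 0.0081232 m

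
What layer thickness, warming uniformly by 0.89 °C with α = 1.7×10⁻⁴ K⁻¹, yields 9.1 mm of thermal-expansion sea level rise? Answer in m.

H = Δh/(αΔT) = 0.0091 / (1.7×10⁻⁴ × 0.89) ≈ 60.15 m

60 m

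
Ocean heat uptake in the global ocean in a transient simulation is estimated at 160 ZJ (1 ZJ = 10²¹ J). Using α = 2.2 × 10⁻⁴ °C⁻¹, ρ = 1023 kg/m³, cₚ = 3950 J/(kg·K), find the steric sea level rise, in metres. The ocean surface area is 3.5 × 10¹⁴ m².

Per unit area: Q = 160×10²¹ / (3.5×10¹⁴) ≈ 4.571×10⁸ J/m²
Δh = αQ/(ρcₚ) = 2.2×10⁻⁴ × 4.571×10⁸ / (1023 × 3950) ≈ 0.024886 m

0.025 m of thermosteric rise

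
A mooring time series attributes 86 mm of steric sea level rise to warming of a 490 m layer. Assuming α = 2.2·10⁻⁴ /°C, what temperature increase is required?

ΔT = Δh/(αH) = 0.086 / (2.2×10⁻⁴ × 490) ≈ 0.7978 K

0.798 K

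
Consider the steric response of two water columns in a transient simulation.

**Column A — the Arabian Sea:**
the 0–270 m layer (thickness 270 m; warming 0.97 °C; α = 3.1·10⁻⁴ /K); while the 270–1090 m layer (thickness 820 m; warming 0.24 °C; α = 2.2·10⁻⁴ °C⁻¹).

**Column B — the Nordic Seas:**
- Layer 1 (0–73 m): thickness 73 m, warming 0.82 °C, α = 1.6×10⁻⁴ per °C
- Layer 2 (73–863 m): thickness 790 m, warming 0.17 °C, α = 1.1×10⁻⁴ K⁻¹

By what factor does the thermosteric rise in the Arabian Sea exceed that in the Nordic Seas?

≈ 5.1×

A 0–270 m: 270 × 3.1×10⁻⁴ × 0.97 = 0.081189 m
A 0.24 × 820 × 2.2×10⁻⁴ = 0.043296 m
A total: 0.124485 m
B 0–73 m: 1.6×10⁻⁴ × 0.82 × 73 = 0.0095776 m
B Layer 2: 1.1×10⁻⁴ × 0.17 × 790 = 0.014773 m
B total: 0.0243506 m
Ratio: 0.124485 / 0.0243506 ≈ 5.112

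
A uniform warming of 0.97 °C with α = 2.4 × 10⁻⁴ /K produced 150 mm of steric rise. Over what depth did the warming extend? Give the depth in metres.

H = Δh/(αΔT) = 0.15 / (2.4×10⁻⁴ × 0.97) ≈ 644.3 m

640 m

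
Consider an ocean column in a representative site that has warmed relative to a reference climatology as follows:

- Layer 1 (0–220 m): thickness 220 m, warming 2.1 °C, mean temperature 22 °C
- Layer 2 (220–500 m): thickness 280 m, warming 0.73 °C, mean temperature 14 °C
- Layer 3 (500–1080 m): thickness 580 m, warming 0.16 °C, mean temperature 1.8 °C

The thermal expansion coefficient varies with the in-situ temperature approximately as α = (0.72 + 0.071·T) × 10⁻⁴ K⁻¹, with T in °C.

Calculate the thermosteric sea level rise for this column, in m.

Δh = 0.15 m

Layer 1: α = (0.72 + 0.071×22)×10⁻⁴ = 2.282×10⁻⁴ K⁻¹
Layer 2: α = (0.72 + 0.071×14)×10⁻⁴ = 1.714×10⁻⁴ K⁻¹
Layer 3: α = (0.72 + 0.071×1.8)×10⁻⁴ = 0.8478×10⁻⁴ K⁻¹
2.282×10⁻⁴ × 220 × 2.1 = 0.1054284 m
Layer 2: 0.73 × 1.714×10⁻⁴ × 280 = 0.03503416 m
580 × 0.16 × 0.8478×10⁻⁴ = 0.007867584 m
Δh = 0.1054284 + 0.03503416 + 0.007867584 = 0.148330144 m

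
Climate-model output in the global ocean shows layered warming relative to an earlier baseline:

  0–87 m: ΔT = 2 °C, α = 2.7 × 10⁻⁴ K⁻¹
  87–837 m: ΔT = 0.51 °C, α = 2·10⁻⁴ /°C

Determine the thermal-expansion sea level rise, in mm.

Δh = 123 mm

2 × 2.7×10⁻⁴ × 87 = 0.04698 m
Layer 2: 2×10⁻⁴ × 750 × 0.51 = 0.07650 m
Δh = 0.04698 + 0.07650 = 0.12348 m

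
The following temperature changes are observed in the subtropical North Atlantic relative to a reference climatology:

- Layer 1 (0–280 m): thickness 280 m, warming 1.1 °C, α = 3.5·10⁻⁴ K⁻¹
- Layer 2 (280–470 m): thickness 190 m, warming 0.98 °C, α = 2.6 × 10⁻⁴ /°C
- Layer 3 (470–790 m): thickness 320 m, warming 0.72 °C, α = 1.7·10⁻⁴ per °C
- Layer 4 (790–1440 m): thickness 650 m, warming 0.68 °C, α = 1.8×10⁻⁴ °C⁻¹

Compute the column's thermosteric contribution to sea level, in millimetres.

270 mm of thermosteric rise

3.5×10⁻⁴ × 280 × 1.1 = 0.10780 m
Layer 2: 2.6×10⁻⁴ × 0.98 × 190 = 0.048412 m
470–790 m: 320 × 0.72 × 1.7×10⁻⁴ = 0.039168 m
Layer 4: 1.8×10⁻⁴ × 0.68 × 650 = 0.07956 m
Δh = 0.10780 + 0.048412 + 0.039168 + 0.07956 = 0.27494 m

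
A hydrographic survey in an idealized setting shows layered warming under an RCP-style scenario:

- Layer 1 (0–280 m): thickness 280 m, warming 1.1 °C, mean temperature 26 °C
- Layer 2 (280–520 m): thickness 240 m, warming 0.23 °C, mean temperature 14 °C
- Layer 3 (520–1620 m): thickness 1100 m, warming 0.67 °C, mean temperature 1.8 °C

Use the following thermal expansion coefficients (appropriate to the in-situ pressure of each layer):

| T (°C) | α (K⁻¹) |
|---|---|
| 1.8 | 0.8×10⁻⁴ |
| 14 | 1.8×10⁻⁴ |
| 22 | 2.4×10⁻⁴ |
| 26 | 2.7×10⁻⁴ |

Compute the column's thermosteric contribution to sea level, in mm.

about 152 mm

Layer 1 at 26 °C → α = 2.7×10⁻⁴ K⁻¹
Layer 2 at 14 °C → α = 1.8×10⁻⁴ K⁻¹
Layer 3 at 1.8 °C → α = 0.8×10⁻⁴ K⁻¹
280 × 2.7×10⁻⁴ × 1.1 = 0.08316 m
1.8×10⁻⁴ × 240 × 0.23 = 0.009936 m
Layer 3: 1100 × 0.67 × 0.8×10⁻⁴ = 0.05896 m
Δh = 0.08316 + 0.009936 + 0.05896 = 0.152056 m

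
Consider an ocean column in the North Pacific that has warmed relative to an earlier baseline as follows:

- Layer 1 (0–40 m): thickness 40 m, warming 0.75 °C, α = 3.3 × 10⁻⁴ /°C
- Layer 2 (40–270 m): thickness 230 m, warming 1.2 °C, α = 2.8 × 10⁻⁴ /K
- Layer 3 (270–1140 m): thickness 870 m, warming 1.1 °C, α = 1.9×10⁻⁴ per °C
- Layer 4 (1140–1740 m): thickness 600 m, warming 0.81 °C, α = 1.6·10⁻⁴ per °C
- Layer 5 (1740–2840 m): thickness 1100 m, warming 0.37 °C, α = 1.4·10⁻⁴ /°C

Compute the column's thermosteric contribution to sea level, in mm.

404 mm of thermosteric rise

40 × 3.3×10⁻⁴ × 0.75 = 0.00990 m
Layer 2: 230 × 2.8×10⁻⁴ × 1.2 = 0.07728 m
Layer 3: 1.1 × 1.9×10⁻⁴ × 870 = 0.18183 m
1140–1740 m: 1.6×10⁻⁴ × 600 × 0.81 = 0.07776 m
1740–2840 m: 1100 × 1.4×10⁻⁴ × 0.37 = 0.05698 m
Δh = 0.00990 + 0.07728 + 0.18183 + 0.07776 + 0.05698 = 0.40375 m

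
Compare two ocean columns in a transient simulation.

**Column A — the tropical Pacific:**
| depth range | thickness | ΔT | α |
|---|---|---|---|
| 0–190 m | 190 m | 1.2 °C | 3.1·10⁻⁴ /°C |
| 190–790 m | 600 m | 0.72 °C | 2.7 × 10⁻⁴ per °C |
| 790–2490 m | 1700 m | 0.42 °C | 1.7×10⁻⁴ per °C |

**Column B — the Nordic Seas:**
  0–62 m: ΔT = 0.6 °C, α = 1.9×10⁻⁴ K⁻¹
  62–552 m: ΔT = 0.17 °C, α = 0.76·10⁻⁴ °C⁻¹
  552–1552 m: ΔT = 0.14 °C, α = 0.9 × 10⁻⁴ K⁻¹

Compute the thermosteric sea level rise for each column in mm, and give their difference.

Δh_A ≈ 310 mm, Δh_B ≈ 26 mm; difference ≈ 280 mm

A 1.2 × 3.1×10⁻⁴ × 190 = 0.07068 m
A Layer 2: 600 × 2.7×10⁻⁴ × 0.72 = 0.11664 m
A 790–2490 m: 1700 × 0.42 × 1.7×10⁻⁴ = 0.12138 m
A total: 0.30870 m
B 1.9×10⁻⁴ × 0.6 × 62 = 0.007068 m
B 0.76×10⁻⁴ × 0.17 × 490 = 0.0063308 m
B 552–1552 m: 0.14 × 1000 × 0.9×10⁻⁴ = 0.01260 m
B total: 0.0259988 m
Difference: 0.30870 − 0.0259988 = 0.2827012 m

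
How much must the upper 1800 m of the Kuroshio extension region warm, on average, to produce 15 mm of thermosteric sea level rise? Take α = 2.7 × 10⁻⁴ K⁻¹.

ΔT = Δh/(αH) = 0.015 / (2.7×10⁻⁴ × 1800) ≈ 0.03086 °C

about 0.0309 °C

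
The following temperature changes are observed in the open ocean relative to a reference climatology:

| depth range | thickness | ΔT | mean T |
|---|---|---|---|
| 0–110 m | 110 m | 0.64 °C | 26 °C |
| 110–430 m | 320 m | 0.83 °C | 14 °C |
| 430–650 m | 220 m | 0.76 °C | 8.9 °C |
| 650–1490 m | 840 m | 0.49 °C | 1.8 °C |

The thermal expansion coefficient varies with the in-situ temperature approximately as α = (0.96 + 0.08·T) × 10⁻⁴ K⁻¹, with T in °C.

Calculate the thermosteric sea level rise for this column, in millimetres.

Δh = 150 mm

Layer 1: α = (0.96 + 0.08×26)×10⁻⁴ = 3.04×10⁻⁴ K⁻¹
Layer 2: α = (0.96 + 0.08×14)×10⁻⁴ = 2.08×10⁻⁴ K⁻¹
Layer 3: α = (0.96 + 0.08×8.9)×10⁻⁴ = 1.672×10⁻⁴ K⁻¹
Layer 4: α = (0.96 + 0.08×1.8)×10⁻⁴ = 1.104×10⁻⁴ K⁻¹
Layer 1: 3.04×10⁻⁴ × 110 × 0.64 = 0.0214016 m
320 × 0.83 × 2.08×10⁻⁴ = 0.0552448 m
1.672×10⁻⁴ × 220 × 0.76 = 0.02795584 m
650–1490 m: 0.49 × 1.104×10⁻⁴ × 840 = 0.04544064 m
Δh = 0.0214016 + 0.0552448 + 0.02795584 + 0.04544064 = 0.15004288 m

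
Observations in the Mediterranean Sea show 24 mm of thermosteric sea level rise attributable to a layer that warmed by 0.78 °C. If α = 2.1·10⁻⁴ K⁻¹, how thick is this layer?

H = Δh/(αΔT) = 0.024 / (2.1×10⁻⁴ × 0.78) ≈ 146.5 m

150 m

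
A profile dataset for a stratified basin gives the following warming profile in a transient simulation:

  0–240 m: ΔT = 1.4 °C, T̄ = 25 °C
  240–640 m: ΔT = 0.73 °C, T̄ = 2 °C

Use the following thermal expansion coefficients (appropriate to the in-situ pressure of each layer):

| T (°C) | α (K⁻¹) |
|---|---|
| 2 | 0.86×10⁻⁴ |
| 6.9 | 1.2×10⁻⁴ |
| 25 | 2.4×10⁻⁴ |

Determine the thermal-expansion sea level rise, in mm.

106 mm

Layer 1 at 25 °C → α = 2.4×10⁻⁴ K⁻¹
Layer 2 at 2 °C → α = 0.86×10⁻⁴ K⁻¹
Layer 1: 2.4×10⁻⁴ × 240 × 1.4 = 0.08064 m
240–640 m: 0.73 × 0.86×10⁻⁴ × 400 = 0.025112 m
Δh = 0.08064 + 0.025112 = 0.105752 m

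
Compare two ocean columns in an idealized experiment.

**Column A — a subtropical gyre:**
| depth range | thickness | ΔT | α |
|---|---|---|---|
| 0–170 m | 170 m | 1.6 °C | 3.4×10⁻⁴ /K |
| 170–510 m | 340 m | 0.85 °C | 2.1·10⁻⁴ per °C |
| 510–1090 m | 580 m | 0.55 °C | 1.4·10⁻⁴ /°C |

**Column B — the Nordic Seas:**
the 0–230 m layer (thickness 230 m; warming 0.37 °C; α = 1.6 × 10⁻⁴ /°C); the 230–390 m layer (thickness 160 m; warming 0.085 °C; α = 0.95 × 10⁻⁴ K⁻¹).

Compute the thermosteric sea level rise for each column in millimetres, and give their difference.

A 3.4×10⁻⁴ × 1.6 × 170 = 0.09248 m
A Layer 2: 2.1×10⁻⁴ × 340 × 0.85 = 0.06069 m
A 1.4×10⁻⁴ × 580 × 0.55 = 0.04466 m
A total: 0.19783 m
B Layer 1: 1.6×10⁻⁴ × 0.37 × 230 = 0.013616 m
B Layer 2: 0.95×10⁻⁴ × 0.085 × 160 = 0.001292 m
B total: 0.014908 m
Difference: 0.19783 − 0.014908 = 0.182922 m

Δh_A ≈ 198 mm, Δh_B ≈ 14.9 mm; difference ≈ 183 mm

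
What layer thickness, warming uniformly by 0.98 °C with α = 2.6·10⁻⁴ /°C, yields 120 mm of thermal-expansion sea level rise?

about 470 m

H = Δh/(αΔT) = 0.12 / (2.6×10⁻⁴ × 0.98) ≈ 471.0 m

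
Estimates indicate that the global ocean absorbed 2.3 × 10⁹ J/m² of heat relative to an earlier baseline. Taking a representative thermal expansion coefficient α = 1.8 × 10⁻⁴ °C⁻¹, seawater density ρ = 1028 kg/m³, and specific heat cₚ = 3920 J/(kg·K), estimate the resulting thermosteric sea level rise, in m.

Δh = αQ/(ρcₚ) = 1.8×10⁻⁴ × 2.3×10⁹ / (1028 × 3920) ≈ 0.10274 m

Δh = 0.103 m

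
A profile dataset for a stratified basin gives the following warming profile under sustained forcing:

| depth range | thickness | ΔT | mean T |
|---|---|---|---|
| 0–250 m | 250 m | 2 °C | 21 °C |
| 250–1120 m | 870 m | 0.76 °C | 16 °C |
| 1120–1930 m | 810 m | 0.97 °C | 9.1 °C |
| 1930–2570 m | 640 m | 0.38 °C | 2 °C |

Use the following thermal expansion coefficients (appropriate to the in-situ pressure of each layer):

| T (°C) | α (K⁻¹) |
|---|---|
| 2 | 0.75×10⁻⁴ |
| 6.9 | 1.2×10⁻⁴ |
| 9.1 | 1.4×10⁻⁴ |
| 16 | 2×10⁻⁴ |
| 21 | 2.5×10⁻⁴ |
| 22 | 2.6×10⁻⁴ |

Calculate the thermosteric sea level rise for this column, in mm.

Layer 1 at 21 °C → α = 2.5×10⁻⁴ K⁻¹
Layer 2 at 16 °C → α = 2×10⁻⁴ K⁻¹
Layer 3 at 9.1 °C → α = 1.4×10⁻⁴ K⁻¹
Layer 4 at 2 °C → α = 0.75×10⁻⁴ K⁻¹
0–250 m: 2 × 2.5×10⁻⁴ × 250 = 0.12500 m
250–1120 m: 0.76 × 870 × 2×10⁻⁴ = 0.13224 m
Layer 3: 0.97 × 810 × 1.4×10⁻⁴ = 0.109998 m
640 × 0.38 × 0.75×10⁻⁴ = 0.01824 m
Δh = 0.12500 + 0.13224 + 0.109998 + 0.01824 = 0.385478 m

about 385 mm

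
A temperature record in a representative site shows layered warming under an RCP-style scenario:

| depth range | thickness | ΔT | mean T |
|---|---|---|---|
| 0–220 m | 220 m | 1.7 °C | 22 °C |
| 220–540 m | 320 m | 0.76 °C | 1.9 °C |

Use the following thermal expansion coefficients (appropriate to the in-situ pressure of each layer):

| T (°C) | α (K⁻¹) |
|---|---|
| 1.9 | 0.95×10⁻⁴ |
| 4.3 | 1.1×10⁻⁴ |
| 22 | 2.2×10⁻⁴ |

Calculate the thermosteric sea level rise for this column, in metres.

about 0.11 m

Layer 1 at 22 °C → α = 2.2×10⁻⁴ K⁻¹
Layer 2 at 1.9 °C → α = 0.95×10⁻⁴ K⁻¹
0–220 m: 220 × 2.2×10⁻⁴ × 1.7 = 0.08228 m
320 × 0.95×10⁻⁴ × 0.76 = 0.023104 m
Δh = 0.08228 + 0.023104 = 0.105384 m ≈ 0.11 m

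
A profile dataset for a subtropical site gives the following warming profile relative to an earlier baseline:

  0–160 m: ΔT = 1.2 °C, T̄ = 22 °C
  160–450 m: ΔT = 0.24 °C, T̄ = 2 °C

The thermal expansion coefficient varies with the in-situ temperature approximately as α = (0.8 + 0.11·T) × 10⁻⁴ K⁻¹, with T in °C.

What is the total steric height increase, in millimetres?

69 mm

Layer 1: α = (0.8 + 0.11×22)×10⁻⁴ = 3.22×10⁻⁴ K⁻¹
Layer 2: α = (0.8 + 0.11×2)×10⁻⁴ = 1.02×10⁻⁴ K⁻¹
160 × 3.22×10⁻⁴ × 1.2 = 0.061824 m
0.24 × 290 × 1.02×10⁻⁴ = 0.0070992 m
Δh = 0.061824 + 0.0070992 = 0.0689232 m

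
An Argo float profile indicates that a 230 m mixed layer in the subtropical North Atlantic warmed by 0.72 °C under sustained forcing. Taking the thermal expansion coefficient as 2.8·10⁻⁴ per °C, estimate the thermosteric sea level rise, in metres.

about 0.0464 m

Δh = αΔT·H = 2.8×10⁻⁴ × 0.72 × 230 = 0.046368 m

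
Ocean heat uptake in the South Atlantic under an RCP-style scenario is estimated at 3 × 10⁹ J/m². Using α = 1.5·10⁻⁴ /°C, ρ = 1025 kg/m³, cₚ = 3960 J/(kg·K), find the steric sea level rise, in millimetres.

Δh = 111 mm

Δh = αQ/(ρcₚ) = 1.5×10⁻⁴ × 3×10⁹ / (1025 × 3960) ≈ 0.11086 m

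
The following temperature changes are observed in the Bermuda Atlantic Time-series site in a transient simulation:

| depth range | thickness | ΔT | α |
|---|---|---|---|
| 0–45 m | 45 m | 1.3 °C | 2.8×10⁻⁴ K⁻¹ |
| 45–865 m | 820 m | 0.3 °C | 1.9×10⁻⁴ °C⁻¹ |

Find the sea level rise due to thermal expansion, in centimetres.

6.31 cm of thermosteric rise

1.3 × 45 × 2.8×10⁻⁴ = 0.01638 m
45–865 m: 0.3 × 1.9×10⁻⁴ × 820 = 0.04674 m
Δh = 0.01638 + 0.04674 = 0.06312 m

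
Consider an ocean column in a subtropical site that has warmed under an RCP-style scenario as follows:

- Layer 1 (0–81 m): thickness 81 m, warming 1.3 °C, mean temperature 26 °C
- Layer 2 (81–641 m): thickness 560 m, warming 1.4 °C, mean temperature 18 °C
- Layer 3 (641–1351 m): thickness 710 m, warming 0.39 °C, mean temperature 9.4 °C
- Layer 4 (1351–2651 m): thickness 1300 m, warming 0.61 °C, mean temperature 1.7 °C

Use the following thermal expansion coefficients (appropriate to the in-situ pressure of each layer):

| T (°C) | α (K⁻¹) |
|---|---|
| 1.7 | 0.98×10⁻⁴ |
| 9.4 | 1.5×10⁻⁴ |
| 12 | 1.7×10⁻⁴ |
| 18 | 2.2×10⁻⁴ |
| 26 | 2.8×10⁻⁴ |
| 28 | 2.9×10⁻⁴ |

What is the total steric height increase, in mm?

about 321 mm

Layer 1 at 26 °C → α = 2.8×10⁻⁴ K⁻¹
Layer 2 at 18 °C → α = 2.2×10⁻⁴ K⁻¹
Layer 3 at 9.4 °C → α = 1.5×10⁻⁴ K⁻¹
Layer 4 at 1.7 °C → α = 0.98×10⁻⁴ K⁻¹
Layer 1: 81 × 1.3 × 2.8×10⁻⁴ = 0.029484 m
Layer 2: 1.4 × 560 × 2.2×10⁻⁴ = 0.17248 m
641–1351 m: 1.5×10⁻⁴ × 710 × 0.39 = 0.041535 m
1300 × 0.61 × 0.98×10⁻⁴ = 0.077714 m
Δh = 0.029484 + 0.17248 + 0.041535 + 0.077714 = 0.321213 m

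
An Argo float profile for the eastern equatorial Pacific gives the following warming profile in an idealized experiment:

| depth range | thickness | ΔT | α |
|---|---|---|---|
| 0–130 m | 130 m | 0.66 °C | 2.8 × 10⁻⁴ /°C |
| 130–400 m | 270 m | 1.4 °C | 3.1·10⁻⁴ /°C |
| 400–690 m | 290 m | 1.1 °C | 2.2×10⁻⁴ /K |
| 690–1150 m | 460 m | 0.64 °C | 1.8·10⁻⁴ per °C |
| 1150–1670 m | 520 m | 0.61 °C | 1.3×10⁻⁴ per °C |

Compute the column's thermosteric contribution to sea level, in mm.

Layer 1: 0.66 × 130 × 2.8×10⁻⁴ = 0.024024 m
270 × 3.1×10⁻⁴ × 1.4 = 0.11718 m
400–690 m: 2.2×10⁻⁴ × 1.1 × 290 = 0.07018 m
690–1150 m: 460 × 0.64 × 1.8×10⁻⁴ = 0.052992 m
Layer 5: 0.61 × 520 × 1.3×10⁻⁴ = 0.041236 m
Δh = 0.024024 + 0.11718 + 0.07018 + 0.052992 + 0.041236 = 0.305612 m ≈ 306 mm

about 306 mm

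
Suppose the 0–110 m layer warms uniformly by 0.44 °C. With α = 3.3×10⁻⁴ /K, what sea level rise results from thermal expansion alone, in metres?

Δh = αΔT·H = 3.3×10⁻⁴ × 0.44 × 110 = 0.015972 m

0.0160 m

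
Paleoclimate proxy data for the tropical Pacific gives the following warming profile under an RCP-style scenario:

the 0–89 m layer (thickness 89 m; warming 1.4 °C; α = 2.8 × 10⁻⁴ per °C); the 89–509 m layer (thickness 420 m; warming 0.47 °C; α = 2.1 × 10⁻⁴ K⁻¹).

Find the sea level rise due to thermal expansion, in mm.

Δh = 76.3 mm

89 × 1.4 × 2.8×10⁻⁴ = 0.034888 m
89–509 m: 2.1×10⁻⁴ × 0.47 × 420 = 0.041454 m
Δh = 0.034888 + 0.041454 = 0.076342 m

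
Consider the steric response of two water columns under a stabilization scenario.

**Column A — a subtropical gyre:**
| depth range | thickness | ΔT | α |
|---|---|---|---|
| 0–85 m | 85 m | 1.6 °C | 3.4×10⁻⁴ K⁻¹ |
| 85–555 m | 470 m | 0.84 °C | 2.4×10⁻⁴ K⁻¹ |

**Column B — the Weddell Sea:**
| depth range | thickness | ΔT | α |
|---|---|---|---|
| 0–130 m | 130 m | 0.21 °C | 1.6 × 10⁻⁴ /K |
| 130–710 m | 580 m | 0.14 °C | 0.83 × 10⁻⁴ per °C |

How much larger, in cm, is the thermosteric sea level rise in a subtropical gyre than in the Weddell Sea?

A 0–85 m: 3.4×10⁻⁴ × 1.6 × 85 = 0.04624 m
A 2.4×10⁻⁴ × 0.84 × 470 = 0.094752 m
A total: 0.140992 m
B 0–130 m: 130 × 1.6×10⁻⁴ × 0.21 = 0.004368 m
B 130–710 m: 580 × 0.83×10⁻⁴ × 0.14 = 0.0067396 m
B total: 0.0111076 m
Difference: 0.140992 − 0.0111076 = 0.1298844 m

13 cm larger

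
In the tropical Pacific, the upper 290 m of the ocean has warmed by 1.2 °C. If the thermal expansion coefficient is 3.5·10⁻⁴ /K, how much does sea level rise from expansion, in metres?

Δh = αΔT·H = 3.5×10⁻⁴ × 1.2 × 290 = 0.12180 m

Δh = 0.122 m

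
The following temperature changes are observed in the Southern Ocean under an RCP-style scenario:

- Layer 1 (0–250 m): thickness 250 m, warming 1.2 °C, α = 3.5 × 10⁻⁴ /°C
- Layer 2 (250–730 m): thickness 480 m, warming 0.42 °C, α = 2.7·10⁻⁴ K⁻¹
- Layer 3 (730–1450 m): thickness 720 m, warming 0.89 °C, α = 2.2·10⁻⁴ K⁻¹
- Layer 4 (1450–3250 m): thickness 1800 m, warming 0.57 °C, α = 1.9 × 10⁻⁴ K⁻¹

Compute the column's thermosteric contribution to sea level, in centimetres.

Layer 1: 250 × 3.5×10⁻⁴ × 1.2 = 0.10500 m
Layer 2: 480 × 0.42 × 2.7×10⁻⁴ = 0.054432 m
730–1450 m: 720 × 0.89 × 2.2×10⁻⁴ = 0.140976 m
1.9×10⁻⁴ × 1800 × 0.57 = 0.19494 m
Δh = 0.10500 + 0.054432 + 0.140976 + 0.19494 = 0.495348 m

49.5 cm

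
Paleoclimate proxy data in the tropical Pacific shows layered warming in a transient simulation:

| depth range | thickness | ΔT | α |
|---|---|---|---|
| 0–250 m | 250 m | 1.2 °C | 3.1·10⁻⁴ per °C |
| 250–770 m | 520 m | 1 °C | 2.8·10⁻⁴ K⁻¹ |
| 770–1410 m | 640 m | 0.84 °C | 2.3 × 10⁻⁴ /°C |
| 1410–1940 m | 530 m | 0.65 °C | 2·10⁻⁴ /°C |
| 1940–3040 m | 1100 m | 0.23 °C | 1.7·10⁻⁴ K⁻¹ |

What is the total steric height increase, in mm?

about 470 mm

Layer 1: 3.1×10⁻⁴ × 250 × 1.2 = 0.09300 m
Layer 2: 1 × 520 × 2.8×10⁻⁴ = 0.14560 m
Layer 3: 2.3×10⁻⁴ × 0.84 × 640 = 0.123648 m
2×10⁻⁴ × 530 × 0.65 = 0.06890 m
1940–3040 m: 0.23 × 1.7×10⁻⁴ × 1100 = 0.04301 m
Δh = 0.09300 + 0.14560 + 0.123648 + 0.06890 + 0.04301 = 0.474158 m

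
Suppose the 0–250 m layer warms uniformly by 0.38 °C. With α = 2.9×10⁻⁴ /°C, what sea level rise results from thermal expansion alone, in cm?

Δh = αΔT·H = 2.9×10⁻⁴ × 0.38 × 250 = 0.02755 m

2.76 cm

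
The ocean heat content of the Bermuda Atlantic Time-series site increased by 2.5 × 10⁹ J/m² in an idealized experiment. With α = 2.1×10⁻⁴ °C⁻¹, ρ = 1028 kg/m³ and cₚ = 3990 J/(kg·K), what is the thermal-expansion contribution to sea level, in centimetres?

12.8 cm

Δh = αQ/(ρcₚ) = 2.1×10⁻⁴ × 2.5×10⁹ / (1028 × 3990) ≈ 0.12800 m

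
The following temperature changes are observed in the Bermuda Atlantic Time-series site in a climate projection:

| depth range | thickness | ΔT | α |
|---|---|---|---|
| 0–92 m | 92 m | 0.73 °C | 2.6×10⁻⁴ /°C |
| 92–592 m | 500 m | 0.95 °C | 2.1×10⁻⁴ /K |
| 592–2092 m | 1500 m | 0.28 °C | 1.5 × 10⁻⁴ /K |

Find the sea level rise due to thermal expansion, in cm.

about 18.0 cm

Layer 1: 92 × 0.73 × 2.6×10⁻⁴ = 0.0174616 m
92–592 m: 2.1×10⁻⁴ × 0.95 × 500 = 0.09975 m
0.28 × 1.5×10⁻⁴ × 1500 = 0.06300 m
Δh = 0.0174616 + 0.09975 + 0.06300 = 0.1802116 m ≈ 18.0 cm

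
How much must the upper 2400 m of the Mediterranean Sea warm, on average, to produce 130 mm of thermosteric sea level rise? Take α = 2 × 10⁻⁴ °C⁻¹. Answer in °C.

0.271 °C

ΔT = Δh/(αH) = 0.13 / (2×10⁻⁴ × 2400) ≈ 0.2708 °C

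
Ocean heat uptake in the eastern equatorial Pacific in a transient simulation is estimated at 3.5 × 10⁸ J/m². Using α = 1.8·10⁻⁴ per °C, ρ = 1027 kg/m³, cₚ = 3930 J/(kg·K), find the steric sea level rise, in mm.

16 mm

Δh = αQ/(ρcₚ) = 1.8×10⁻⁴ × 3.5×10⁸ / (1027 × 3930) ≈ 0.015609 m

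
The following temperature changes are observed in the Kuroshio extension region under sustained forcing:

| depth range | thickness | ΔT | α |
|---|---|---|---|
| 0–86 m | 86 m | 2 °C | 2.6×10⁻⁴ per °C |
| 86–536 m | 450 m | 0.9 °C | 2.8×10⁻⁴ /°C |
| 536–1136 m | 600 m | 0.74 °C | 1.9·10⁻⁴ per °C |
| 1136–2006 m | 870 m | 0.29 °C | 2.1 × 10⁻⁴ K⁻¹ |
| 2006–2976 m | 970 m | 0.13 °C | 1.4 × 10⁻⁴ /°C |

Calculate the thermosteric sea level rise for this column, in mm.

Layer 1: 2.6×10⁻⁴ × 86 × 2 = 0.04472 m
Layer 2: 450 × 0.9 × 2.8×10⁻⁴ = 0.11340 m
0.74 × 600 × 1.9×10⁻⁴ = 0.08436 m
1136–2006 m: 0.29 × 2.1×10⁻⁴ × 870 = 0.052983 m
970 × 0.13 × 1.4×10⁻⁴ = 0.017654 m
Δh = 0.04472 + 0.11340 + 0.08436 + 0.052983 + 0.017654 = 0.313117 m

Δh = 310 mm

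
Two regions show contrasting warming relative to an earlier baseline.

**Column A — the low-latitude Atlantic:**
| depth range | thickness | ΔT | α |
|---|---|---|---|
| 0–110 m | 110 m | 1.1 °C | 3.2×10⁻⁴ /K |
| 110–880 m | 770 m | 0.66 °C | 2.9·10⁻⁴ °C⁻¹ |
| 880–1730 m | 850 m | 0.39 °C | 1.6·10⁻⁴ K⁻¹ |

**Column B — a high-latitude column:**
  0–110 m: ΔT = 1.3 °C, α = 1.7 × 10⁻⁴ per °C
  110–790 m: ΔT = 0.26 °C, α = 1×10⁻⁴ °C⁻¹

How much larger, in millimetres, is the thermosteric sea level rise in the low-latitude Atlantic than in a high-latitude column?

A Layer 1: 1.1 × 110 × 3.2×10⁻⁴ = 0.03872 m
A 110–880 m: 770 × 2.9×10⁻⁴ × 0.66 = 0.147378 m
A 880–1730 m: 1.6×10⁻⁴ × 0.39 × 850 = 0.05304 m
A total: 0.239138 m
B 1.7×10⁻⁴ × 1.3 × 110 = 0.02431 m
B 110–790 m: 680 × 1×10⁻⁴ × 0.26 = 0.01768 m
B total: 0.04199 m
Difference: 0.239138 − 0.04199 = 0.197148 m

Δh_A − Δh_B ≈ 197 mm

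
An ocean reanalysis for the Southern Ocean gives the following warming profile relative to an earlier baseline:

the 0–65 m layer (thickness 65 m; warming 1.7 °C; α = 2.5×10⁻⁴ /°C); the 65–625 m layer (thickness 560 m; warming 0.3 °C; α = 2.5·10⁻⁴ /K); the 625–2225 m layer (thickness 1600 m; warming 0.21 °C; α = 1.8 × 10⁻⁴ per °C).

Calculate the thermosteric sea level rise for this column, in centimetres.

1.7 × 2.5×10⁻⁴ × 65 = 0.027625 m
65–625 m: 2.5×10⁻⁴ × 560 × 0.3 = 0.04200 m
625–2225 m: 1600 × 1.8×10⁻⁴ × 0.21 = 0.06048 m
Δh = 0.027625 + 0.04200 + 0.06048 = 0.130105 m

about 13.0 cm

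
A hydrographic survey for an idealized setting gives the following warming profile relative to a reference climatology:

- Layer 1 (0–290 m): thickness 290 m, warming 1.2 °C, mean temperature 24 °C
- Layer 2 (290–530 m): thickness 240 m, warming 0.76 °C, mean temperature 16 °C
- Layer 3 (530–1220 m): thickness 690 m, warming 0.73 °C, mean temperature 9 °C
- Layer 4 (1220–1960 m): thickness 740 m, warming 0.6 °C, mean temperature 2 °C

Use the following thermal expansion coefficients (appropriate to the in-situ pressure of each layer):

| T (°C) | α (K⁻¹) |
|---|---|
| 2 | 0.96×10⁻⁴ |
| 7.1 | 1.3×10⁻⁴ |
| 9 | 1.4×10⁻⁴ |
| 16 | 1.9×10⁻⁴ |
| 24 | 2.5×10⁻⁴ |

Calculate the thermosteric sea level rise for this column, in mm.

Layer 1 at 24 °C → α = 2.5×10⁻⁴ K⁻¹
Layer 2 at 16 °C → α = 1.9×10⁻⁴ K⁻¹
Layer 3 at 9 °C → α = 1.4×10⁻⁴ K⁻¹
Layer 4 at 2 °C → α = 0.96×10⁻⁴ K⁻¹
1.2 × 2.5×10⁻⁴ × 290 = 0.08700 m
240 × 1.9×10⁻⁴ × 0.76 = 0.034656 m
1.4×10⁻⁴ × 690 × 0.73 = 0.070518 m
1220–1960 m: 0.6 × 0.96×10⁻⁴ × 740 = 0.042624 m
Δh = 0.08700 + 0.034656 + 0.070518 + 0.042624 = 0.234798 m ≈ 235 mm

Δh ≈ 235 mm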